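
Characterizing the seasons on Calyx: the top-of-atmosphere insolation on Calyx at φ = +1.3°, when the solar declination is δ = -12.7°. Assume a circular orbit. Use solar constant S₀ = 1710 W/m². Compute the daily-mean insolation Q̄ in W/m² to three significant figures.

Q̄ ≈ 527 W/m²

cos H₀ = −tan(+1.3°) tan(-12.700°) = 0.0051, H₀ = 1.5657 rad.
Bracket: H₀ sin φ sin δ + cos φ cos δ sin H₀ = 1.5657×0.02269×-0.21985 + 0.99974×0.97553×0.99999 = -0.007810 + 0.975267 = 0.967457.
Q̄ = (S₀/π) × [bracket] = (1710/π) × 0.967457 = 526.6 W/m².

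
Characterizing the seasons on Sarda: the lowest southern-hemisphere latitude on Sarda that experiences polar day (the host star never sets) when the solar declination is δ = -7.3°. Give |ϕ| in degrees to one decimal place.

|ϕ| = 82.7°

Polar day requires cos h₀ = −tan ϕ tan δ ≤ −1, i.e. tan ϕ tan δ ≥ 1.
The boundary is |tan ϕ| · |tan δ| = 1, so |ϕ| = 90° − |δ| = 90° − 7.3° = 82.7° in the southern hemisphere.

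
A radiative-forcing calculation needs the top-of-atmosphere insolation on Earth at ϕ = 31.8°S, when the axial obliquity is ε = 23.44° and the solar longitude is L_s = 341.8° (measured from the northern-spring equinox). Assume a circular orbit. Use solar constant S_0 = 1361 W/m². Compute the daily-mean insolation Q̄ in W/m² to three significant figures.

Q̄ ≈ 411 W/m²

Solar declination: sin δ = sin ε · sin L_s = sin 23.44° × sin 341.8° = -0.12424, so δ = -7.137°.
cos h₀ = −tan(-31.8°) tan(-7.137°) = -0.0776, h₀ = 1.6485 rad.
Bracket: h₀ sin ϕ sin δ + cos ϕ cos δ sin h₀ = 1.6485×-0.52696×-0.12424 + 0.84989×0.99225×0.99698 = 0.107926 + 0.840757 = 0.948683.
Q̄ = (S_0/π) × [bracket] = (1361/π) × 0.948683 = 411.0 W/m².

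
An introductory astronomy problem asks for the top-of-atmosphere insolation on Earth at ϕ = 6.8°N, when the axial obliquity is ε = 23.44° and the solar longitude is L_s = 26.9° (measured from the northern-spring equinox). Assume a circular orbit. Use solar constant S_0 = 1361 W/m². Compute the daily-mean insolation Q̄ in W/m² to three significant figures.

Solar declination: sin δ = sin ε · sin L_s = sin 23.44° × sin 26.9° = 0.17997, so δ = +10.368°.
cos h₀ = −tan(+6.8°) tan(+10.368°) = -0.0218, h₀ = 1.5926 rad.
Bracket: h₀ sin ϕ sin δ + cos ϕ cos δ sin h₀ = 1.5926×0.11840×0.17997 + 0.99297×0.98367×0.99976 = 0.033936 + 0.976520 = 1.010456.
Q̄ = (S_0/π) × [bracket] = (1361/π) × 1.010456 = 437.7 W/m².

Q̄ ≈ 438 W/m²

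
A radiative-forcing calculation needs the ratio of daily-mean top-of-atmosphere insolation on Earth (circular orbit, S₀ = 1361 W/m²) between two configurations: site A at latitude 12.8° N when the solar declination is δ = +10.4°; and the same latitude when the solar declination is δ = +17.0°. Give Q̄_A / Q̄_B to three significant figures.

Q̄_A / Q̄_B ≈ 0.987

— Configuration A (φ=+12.8°):
cos H₀ = −tan(+12.8°) tan(+10.400°) = -0.0417, H₀ = 1.6125 rad.
Bracket: H₀ sin φ sin δ + cos φ cos δ sin H₀ = 1.6125×0.22155×0.18052 + 0.97515×0.98357×0.99913 = 0.064491 + 0.958294 = 1.022785.
Q̄ = (S₀/π) × [bracket] = (1361/π) × 1.022785 = 443.09 W/m².
— Configuration B (φ=+12.8°):
cos H₀ = −tan(+12.8°) tan(+17.000°) = -0.0695, H₀ = 1.6403 rad.
Bracket: H₀ sin φ sin δ + cos φ cos δ sin H₀ = 1.6403×0.22155×0.29237 + 0.97515×0.95630×0.99758 = 0.106250 + 0.930279 = 1.036529.
Q̄ = (S₀/π) × [bracket] = (1361/π) × 1.036529 = 449.04 W/m².
Ratio Q̄_A / Q̄_B = 443.09 / 449.04 = 0.9867.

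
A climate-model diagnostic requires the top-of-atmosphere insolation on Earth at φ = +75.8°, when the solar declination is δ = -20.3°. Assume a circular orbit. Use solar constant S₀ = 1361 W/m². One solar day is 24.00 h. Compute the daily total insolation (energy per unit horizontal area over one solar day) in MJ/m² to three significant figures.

0.00 MJ/m²

cos H₀ = −tan(+75.8°) tan(-20.300°) = 1.4619 ≥ 1 ⇒ polar night, H₀ = 0 and Q̄ = 0.
Daily total = Q̄ × 24.00 h × 3600 s/h = 0.00 MJ/m².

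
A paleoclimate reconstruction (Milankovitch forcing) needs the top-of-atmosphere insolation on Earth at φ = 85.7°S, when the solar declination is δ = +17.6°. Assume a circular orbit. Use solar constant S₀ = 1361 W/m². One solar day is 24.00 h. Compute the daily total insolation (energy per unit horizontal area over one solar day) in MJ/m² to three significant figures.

0.00 MJ/m²

cos H₀ = −tan(-85.7°) tan(+17.600°) = 4.2189 ≥ 1 ⇒ polar night, H₀ = 0 and Q̄ = 0.
Daily total = Q̄ × 24.00 h × 3600 s/h = 0.00 MJ/m².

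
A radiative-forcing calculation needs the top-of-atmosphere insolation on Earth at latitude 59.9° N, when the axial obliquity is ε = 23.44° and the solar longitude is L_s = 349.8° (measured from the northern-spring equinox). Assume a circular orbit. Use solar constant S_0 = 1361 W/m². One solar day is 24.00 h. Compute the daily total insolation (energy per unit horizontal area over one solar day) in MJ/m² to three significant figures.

Solar declination: sin δ = sin ε · sin L_s = sin 23.44° × sin 349.8° = -0.07044, so δ = -4.039°.
cos h₀ = −tan(+59.9°) tan(-4.039°) = 0.1218, h₀ = 1.4487 rad.
Bracket: h₀ sin ϕ sin δ + cos ϕ cos δ sin h₀ = 1.4487×0.86515×-0.07044 + 0.50151×0.99752×0.99255 = -0.088285 + 0.496539 = 0.408254.
Q̄ = (S_0/π) × [bracket] = (1361/π) × 0.408254 = 176.86 W/m².
Daily total = Q̄ × 24.00 h × 3600 s/h = 176.86 × 24.00 × 3600 / 10⁶ = 15.28 MJ/m².

15.3 MJ/m²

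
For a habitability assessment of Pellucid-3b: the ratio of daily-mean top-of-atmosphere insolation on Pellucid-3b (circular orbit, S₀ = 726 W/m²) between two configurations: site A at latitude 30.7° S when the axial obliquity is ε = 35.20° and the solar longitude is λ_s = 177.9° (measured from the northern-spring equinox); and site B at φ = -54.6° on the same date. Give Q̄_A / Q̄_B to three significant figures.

Q̄_A / Q̄_B ≈ 1.53

— Configuration A (φ=-30.7°):
Solar declination: sin δ = sin ε · sin λ_s = sin 35.20° × sin 177.9° = 0.02112, so δ = +1.210°.
cos H₀ = −tan(-30.7°) tan(+1.210°) = 0.0125, H₀ = 1.5583 rad.
Bracket: H₀ sin φ sin δ + cos φ cos δ sin H₀ = 1.5583×-0.51054×0.02112 + 0.85985×0.99978×0.99992 = -0.016803 + 0.859592 = 0.842789.
Q̄ = (S₀/π) × [bracket] = (726/π) × 0.842789 = 194.76 W/m².
— Configuration B (φ=-54.6°):
cos H₀ = −tan(-54.6°) tan(+1.210°) = 0.0297, H₀ = 1.5411 rad.
Bracket: H₀ sin φ sin δ + cos φ cos δ sin H₀ = 1.5411×-0.81513×0.02112 + 0.57928×0.99978×0.99956 = -0.026531 + 0.578898 = 0.552367.
Q̄ = (S₀/π) × [bracket] = (726/π) × 0.552367 = 127.65 W/m².
Ratio Q̄_A / Q̄_B = 194.76 / 127.65 = 1.526.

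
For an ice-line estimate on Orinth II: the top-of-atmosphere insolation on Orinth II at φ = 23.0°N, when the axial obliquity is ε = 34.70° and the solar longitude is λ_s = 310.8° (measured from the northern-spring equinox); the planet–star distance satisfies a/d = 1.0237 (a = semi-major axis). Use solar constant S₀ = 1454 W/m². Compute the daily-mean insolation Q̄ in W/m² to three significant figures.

Solar declination: sin δ = sin ε · sin λ_s = sin 34.70° × sin 310.8° = -0.43094, so δ = -25.527°.
cos H₀ = −tan(+23.0°) tan(-25.527°) = 0.2027, H₀ = 1.3667 rad.
Bracket: H₀ sin φ sin δ + cos φ cos δ sin H₀ = 1.3667×0.39073×-0.43094 + 0.92050×0.90238×0.97924 = -0.230127 + 0.813397 = 0.583270.
Inverse-square distance factor (a/d)² = 1.0237² = 1.047962.
Q̄ = (S₀/π) × 1.047962 × [bracket] = (1454/π) × 1.047962 × 0.583270 = 282.9 W/m².

Q̄ ≈ 283 W/m²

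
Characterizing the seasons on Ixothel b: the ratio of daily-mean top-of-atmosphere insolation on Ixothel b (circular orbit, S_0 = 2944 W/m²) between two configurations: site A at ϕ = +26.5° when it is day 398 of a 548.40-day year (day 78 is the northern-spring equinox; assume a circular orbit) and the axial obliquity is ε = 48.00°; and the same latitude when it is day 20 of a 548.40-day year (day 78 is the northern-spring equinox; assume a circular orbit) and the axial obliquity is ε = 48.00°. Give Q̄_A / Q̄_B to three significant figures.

— Configuration A (ϕ=+26.5°):
Solar longitude: L_s = 360° × (398 − 78)/548.40 = 210.066°.
sin δ = sin 48.00° × sin 210.066° = -0.37231, so δ = -21.858°.
cos h₀ = −tan(+26.5°) tan(-21.858°) = 0.2000, h₀ = 1.3694 rad.
Bracket: h₀ sin ϕ sin δ + cos ϕ cos δ sin h₀ = 1.3694×0.44620×-0.37231 + 0.89493×0.92811×0.97979 = -0.227491 + 0.813807 = 0.586316.
Q̄ = (S_0/π) × [bracket] = (2944/π) × 0.586316 = 549.44 W/m².
— Configuration B (ϕ=+26.5°):
Solar longitude: L_s = 360° × (20 − 78)/548.40 = -38.074°, i.e. -38.074° + 360° = 321.926°.
sin δ = sin 48.00° × sin 321.926° = -0.45829, so δ = -27.277°.
cos h₀ = −tan(+26.5°) tan(-27.277°) = 0.2571, h₀ = 1.3108 rad.
Bracket: h₀ sin ϕ sin δ + cos ϕ cos δ sin h₀ = 1.3108×0.44620×-0.45829 + 0.89493×0.88880×0.96639 = -0.268044 + 0.768680 = 0.500636.
Q̄ = (S_0/π) × [bracket] = (2944/π) × 0.500636 = 469.15 W/m².
Ratio Q̄_A / Q̄_B = 549.44 / 469.15 = 1.171.

Q̄_A / Q̄_B ≈ 1.17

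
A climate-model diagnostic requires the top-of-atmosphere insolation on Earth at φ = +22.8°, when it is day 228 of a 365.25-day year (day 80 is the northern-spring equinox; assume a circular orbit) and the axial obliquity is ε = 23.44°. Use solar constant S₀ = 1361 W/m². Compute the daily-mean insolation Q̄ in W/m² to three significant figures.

Q̄ ≈ 450 W/m²

Solar longitude: λ_s = 360° × (228 − 80)/365.25 = 145.873°.
sin δ = sin 23.44° × sin 145.873° = 0.22317, so δ = +12.895°.
cos H₀ = −tan(+22.8°) tan(+12.895°) = -0.0962, H₀ = 1.6672 rad.
Bracket: H₀ sin φ sin δ + cos φ cos δ sin H₀ = 1.6672×0.38752×0.22317 + 0.92186×0.97478×0.99536 = 0.144184 + 0.894441 = 1.038625.
Q̄ = (S₀/π) × [bracket] = (1361/π) × 1.038625 = 450.0 W/m².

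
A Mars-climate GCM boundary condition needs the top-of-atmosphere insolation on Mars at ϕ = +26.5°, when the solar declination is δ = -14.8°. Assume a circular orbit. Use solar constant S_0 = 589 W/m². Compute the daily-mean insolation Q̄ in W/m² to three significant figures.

Q̄ ≈ 130 W/m²

cos h₀ = −tan(+26.5°) tan(-14.800°) = 0.1317, h₀ = 1.4387 rad.
Bracket: h₀ sin ϕ sin δ + cos ϕ cos δ sin h₀ = 1.4387×0.44620×-0.25545 + 0.89493×0.96682×0.99129 = -0.163986 + 0.857700 = 0.693714.
Q̄ = (S_0/π) × [bracket] = (589/π) × 0.693714 = 130.1 W/m².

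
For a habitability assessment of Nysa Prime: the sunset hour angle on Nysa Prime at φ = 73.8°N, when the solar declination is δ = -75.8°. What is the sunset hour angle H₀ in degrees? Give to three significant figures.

cos H₀ = −tan φ · tan δ = 13.6027 ≥ 1, so the host star never rises (polar night) and H₀ = 0.

H₀ = 0.00°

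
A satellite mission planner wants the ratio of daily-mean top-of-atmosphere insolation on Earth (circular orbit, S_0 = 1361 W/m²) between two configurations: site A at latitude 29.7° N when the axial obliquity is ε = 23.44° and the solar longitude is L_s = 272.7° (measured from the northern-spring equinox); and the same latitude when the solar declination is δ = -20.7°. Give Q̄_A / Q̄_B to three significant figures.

Q̄_A / Q̄_B ≈ 0.921

— Configuration A (ϕ=+29.7°):
Solar declination: sin δ = sin ε · sin L_s = sin 23.44° × sin 272.7° = -0.39735, so δ = -23.412°.
cos h₀ = −tan(+29.7°) tan(-23.412°) = 0.2470, h₀ = 1.3212 rad.
Bracket: h₀ sin ϕ sin δ + cos ϕ cos δ sin h₀ = 1.3212×0.49546×-0.39735 + 0.86863×0.91767×0.96902 = -0.260106 + 0.772421 = 0.512315.
Q̄ = (S_0/π) × [bracket] = (1361/π) × 0.512315 = 221.94 W/m².
— Configuration B (ϕ=+29.7°):
cos h₀ = −tan(+29.7°) tan(-20.700°) = 0.2155, h₀ = 1.3536 rad.
Bracket: h₀ sin ϕ sin δ + cos ϕ cos δ sin h₀ = 1.3536×0.49546×-0.35347 + 0.86863×0.93544×0.97650 = -0.237056 + 0.793456 = 0.556400.
Q̄ = (S_0/π) × [bracket] = (1361/π) × 0.556400 = 241.04 W/m².
Ratio Q̄_A / Q̄_B = 221.94 / 241.04 = 0.9208.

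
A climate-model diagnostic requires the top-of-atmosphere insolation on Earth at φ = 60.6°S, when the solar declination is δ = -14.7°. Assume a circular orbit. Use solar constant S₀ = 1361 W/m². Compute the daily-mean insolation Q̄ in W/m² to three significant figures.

Q̄ ≈ 379 W/m²

cos H₀ = −tan(-60.6°) tan(-14.700°) = -0.4656, H₀ = 2.0551 rad.
Bracket: H₀ sin φ sin δ + cos φ cos δ sin H₀ = 2.0551×-0.87121×-0.25376 + 0.49090×0.96727×0.88500 = 0.454338 + 0.420227 = 0.874565.
Q̄ = (S₀/π) × [bracket] = (1361/π) × 0.874565 = 378.9 W/m².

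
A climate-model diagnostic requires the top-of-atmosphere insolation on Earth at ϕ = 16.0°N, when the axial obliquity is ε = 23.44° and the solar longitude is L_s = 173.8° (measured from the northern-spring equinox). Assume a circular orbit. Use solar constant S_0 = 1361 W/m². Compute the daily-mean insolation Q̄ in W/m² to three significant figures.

Solar declination: sin δ = sin ε · sin L_s = sin 23.44° × sin 173.8° = 0.04296, so δ = +2.462°.
cos h₀ = −tan(+16.0°) tan(+2.462°) = -0.0123, h₀ = 1.5831 rad.
Bracket: h₀ sin ϕ sin δ + cos ϕ cos δ sin h₀ = 1.5831×0.27564×0.04296 + 0.96126×0.99908×0.99992 = 0.018746 + 0.960299 = 0.979045.
Q̄ = (S_0/π) × [bracket] = (1361/π) × 0.979045 = 424.1 W/m².

Q̄ ≈ 424 W/m²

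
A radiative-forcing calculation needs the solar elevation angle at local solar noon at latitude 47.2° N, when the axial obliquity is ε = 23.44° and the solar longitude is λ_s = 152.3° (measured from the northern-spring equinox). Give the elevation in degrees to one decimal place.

53.5°

Solar declination: sin δ = sin ε · sin λ_s = sin 23.44° × sin 152.3° = 0.18491, so δ = +10.656°.
At local noon the hour angle is zero, so the zenith angle equals |φ − δ| = |+47.2° − (+10.656°)| = 36.544°.
Elevation = 90° − 36.544° = 53.5°.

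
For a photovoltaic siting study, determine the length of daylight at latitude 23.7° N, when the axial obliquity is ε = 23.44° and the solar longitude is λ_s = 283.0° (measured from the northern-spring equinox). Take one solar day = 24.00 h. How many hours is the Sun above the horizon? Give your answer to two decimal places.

Solar declination: sin δ = sin ε · sin λ_s = sin 23.44° × sin 283.0° = -0.38759, so δ = -22.805°.
cos H₀ = −tan φ · tan δ = −tan(+23.7°) × tan(-22.805°) = 0.1846, so H₀ = 1.3852 rad = 79.36°.
Daylight = 2H₀/(2π) × 24.00 h = (1.3852/π) × 24.00 = 10.58 h.

10.58 h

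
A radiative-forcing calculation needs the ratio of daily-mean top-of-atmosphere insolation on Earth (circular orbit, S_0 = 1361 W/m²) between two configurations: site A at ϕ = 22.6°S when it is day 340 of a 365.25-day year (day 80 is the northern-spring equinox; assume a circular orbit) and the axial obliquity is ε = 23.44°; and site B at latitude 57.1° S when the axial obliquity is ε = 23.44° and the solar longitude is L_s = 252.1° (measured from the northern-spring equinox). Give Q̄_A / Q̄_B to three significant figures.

Q̄_A / Q̄_B ≈ 0.992

— Configuration A (ϕ=-22.6°):
Solar longitude: L_s = 360° × (340 − 80)/365.25 = 256.263°.
sin δ = sin 23.44° × sin 256.263° = -0.38641, so δ = -22.731°.
cos h₀ = −tan(-22.6°) tan(-22.731°) = -0.1744, h₀ = 1.7461 rad.
Bracket: h₀ sin ϕ sin δ + cos ϕ cos δ sin h₀ = 1.7461×-0.38430×-0.38641 + 0.92321×0.92233×0.98468 = 0.259291 + 0.838459 = 1.097750.
Q̄ = (S_0/π) × [bracket] = (1361/π) × 1.097750 = 475.57 W/m².
— Configuration B (ϕ=-57.1°):
Solar declination: sin δ = sin ε · sin L_s = sin 23.44° × sin 252.1° = -0.37853, so δ = -22.243°.
cos h₀ = −tan(-57.1°) tan(-22.243°) = -0.6322, h₀ = 2.2551 rad.
Bracket: h₀ sin ϕ sin δ + cos ϕ cos δ sin h₀ = 2.2551×-0.83962×-0.37853 + 0.54317×0.92559×0.77483 = 0.716719 + 0.389548 = 1.106267.
Q̄ = (S_0/π) × [bracket] = (1361/π) × 1.106267 = 479.26 W/m².
Ratio Q̄_A / Q̄_B = 475.57 / 479.26 = 0.9923.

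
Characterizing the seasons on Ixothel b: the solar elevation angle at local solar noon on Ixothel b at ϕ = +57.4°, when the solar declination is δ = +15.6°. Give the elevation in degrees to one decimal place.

At local noon the hour angle is zero, so the zenith angle equals |ϕ − δ| = |+57.4° − (+15.600°)| = 41.800°.
Elevation = 90° − 41.800° = 48.2°.

48.2°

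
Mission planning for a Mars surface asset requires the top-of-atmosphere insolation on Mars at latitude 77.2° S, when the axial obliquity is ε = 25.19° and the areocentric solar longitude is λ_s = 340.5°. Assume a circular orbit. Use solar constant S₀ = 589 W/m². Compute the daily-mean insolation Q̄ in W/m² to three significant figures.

sin δ = sin 25.19° × sin 340.5° = -0.14208, so δ = -8.168°.
cos H₀ = −tan(-77.2°) tan(-8.168°) = -0.6318, H₀ = 2.2546 rad.
Bracket: H₀ sin φ sin δ + cos φ cos δ sin H₀ = 2.2546×-0.97515×-0.14208 + 0.22155×0.98986×0.77517 = 0.312373 + 0.169997 = 0.482370.
Q̄ = (S₀/π) × [bracket] = (589/π) × 0.482370 = 90.44 W/m².

Q̄ ≈ 90.4 W/m²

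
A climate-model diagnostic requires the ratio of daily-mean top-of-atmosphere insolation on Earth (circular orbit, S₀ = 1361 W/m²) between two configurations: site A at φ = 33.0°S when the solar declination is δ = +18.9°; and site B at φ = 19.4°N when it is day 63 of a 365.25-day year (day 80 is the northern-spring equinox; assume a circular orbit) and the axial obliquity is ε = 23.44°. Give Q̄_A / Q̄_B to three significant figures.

— Configuration A (φ=-33.0°):
cos H₀ = −tan(-33.0°) tan(+18.900°) = 0.2223, H₀ = 1.3466 rad.
Bracket: H₀ sin φ sin δ + cos φ cos δ sin H₀ = 1.3466×-0.54464×0.32392 + 0.83867×0.94609×0.97497 = -0.237567 + 0.773597 = 0.536030.
Q̄ = (S₀/π) × [bracket] = (1361/π) × 0.536030 = 232.22 W/m².
— Configuration B (φ=+19.4°):
Solar longitude: λ_s = 360° × (63 − 80)/365.25 = -16.756°, i.e. -16.756° + 360° = 343.244°.
sin δ = sin 23.44° × sin 343.244° = -0.11468, so δ = -6.585°.
cos H₀ = −tan(+19.4°) tan(-6.585°) = 0.0407, H₀ = 1.5301 rad.
Bracket: H₀ sin φ sin δ + cos φ cos δ sin H₀ = 1.5301×0.33216×-0.11468 + 0.94322×0.99340×0.99917 = -0.058285 + 0.936217 = 0.877932.
Q̄ = (S₀/π) × [bracket] = (1361/π) × 0.877932 = 380.34 W/m².
Ratio Q̄_A / Q̄_B = 232.22 / 380.34 = 0.6106.

Q̄_A / Q̄_B ≈ 0.611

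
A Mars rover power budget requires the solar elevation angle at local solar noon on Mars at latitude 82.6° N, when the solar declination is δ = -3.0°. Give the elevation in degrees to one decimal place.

At local noon the hour angle is zero, so the zenith angle equals |φ − δ| = |+82.6° − (-3.000°)| = 85.600°.
Elevation = 90° − 85.600° = 4.4°.

4.4°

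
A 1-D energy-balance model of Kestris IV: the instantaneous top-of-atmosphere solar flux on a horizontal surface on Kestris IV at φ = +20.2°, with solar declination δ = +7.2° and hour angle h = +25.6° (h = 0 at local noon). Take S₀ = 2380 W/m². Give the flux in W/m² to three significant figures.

cos θ_z = sin φ sin δ + cos φ cos δ cos h = 0.043277 + 0.839690 = 0.882967.
Flux = S₀ · cos θ_z = 2380 × 0.882967 = 2101 W/m².

2.10e+03 W/m²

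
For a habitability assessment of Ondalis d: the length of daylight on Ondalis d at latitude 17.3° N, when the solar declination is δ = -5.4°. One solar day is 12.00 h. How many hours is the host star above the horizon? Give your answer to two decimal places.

5.89 h

cos H₀ = −tan φ · tan δ = −tan(+17.3°) × tan(-5.400°) = 0.0294, so H₀ = 1.5413 rad = 88.31°.
Daylight = 2H₀/(2π) × 12.00 h = (1.5413/π) × 12.00 = 5.89 h.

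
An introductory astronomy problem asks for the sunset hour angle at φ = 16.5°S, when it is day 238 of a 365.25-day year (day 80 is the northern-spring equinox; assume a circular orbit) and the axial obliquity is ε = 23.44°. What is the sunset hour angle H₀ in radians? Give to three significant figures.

Solar longitude: λ_s = 360° × (238 − 80)/365.25 = 155.729°.
sin δ = sin 23.44° × sin 155.729° = 0.16351, so δ = +9.411°.
cos H₀ = −tan φ · tan δ = −tan(-16.5°) × tan(+9.411°) = 0.0491, so H₀ = 1.5217 rad = 87.19°.

H₀ = 1.52 rad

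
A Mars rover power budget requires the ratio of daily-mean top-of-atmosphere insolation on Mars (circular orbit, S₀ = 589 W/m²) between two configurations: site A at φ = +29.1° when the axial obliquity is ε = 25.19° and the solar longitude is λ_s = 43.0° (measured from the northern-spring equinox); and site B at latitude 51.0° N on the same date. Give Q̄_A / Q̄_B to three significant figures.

Q̄_A / Q̄_B ≈ 1.07

— Configuration A (φ=+29.1°):
Solar declination: sin δ = sin ε · sin λ_s = sin 25.19° × sin 43.0° = 0.29027, so δ = +16.874°.
cos H₀ = −tan(+29.1°) tan(+16.874°) = -0.1688, H₀ = 1.7404 rad.
Bracket: H₀ sin φ sin δ + cos φ cos δ sin H₀ = 1.7404×0.48634×0.29027 + 0.87377×0.95694×0.98564 = 0.245692 + 0.824138 = 1.069830.
Q̄ = (S₀/π) × [bracket] = (589/π) × 1.069830 = 200.58 W/m².
— Configuration B (φ=+51.0°):
cos H₀ = −tan(+51.0°) tan(+16.874°) = -0.3746, H₀ = 1.9547 rad.
Bracket: H₀ sin φ sin δ + cos φ cos δ sin H₀ = 1.9547×0.77715×0.29027 + 0.62932×0.95694×0.92719 = 0.440948 + 0.558374 = 0.999322.
Q̄ = (S₀/π) × [bracket] = (589/π) × 0.999322 = 187.36 W/m².
Ratio Q̄_A / Q̄_B = 200.58 / 187.36 = 1.071.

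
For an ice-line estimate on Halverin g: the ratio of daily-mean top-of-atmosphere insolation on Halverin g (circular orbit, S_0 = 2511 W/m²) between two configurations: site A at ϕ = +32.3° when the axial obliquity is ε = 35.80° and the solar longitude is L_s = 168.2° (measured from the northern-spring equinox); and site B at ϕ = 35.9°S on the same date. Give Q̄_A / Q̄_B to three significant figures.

Q̄_A / Q̄_B ≈ 1.35

— Configuration A (ϕ=+32.3°):
Solar declination: sin δ = sin ε · sin L_s = sin 35.80° × sin 168.2° = 0.11962, so δ = +6.870°.
cos h₀ = −tan(+32.3°) tan(+6.870°) = -0.0762, h₀ = 1.6470 rad.
Bracket: h₀ sin ϕ sin δ + cos ϕ cos δ sin h₀ = 1.6470×0.53435×0.11962 + 0.84526×0.99282×0.99709 = 0.105275 + 0.836749 = 0.942024.
Q̄ = (S_0/π) × [bracket] = (2511/π) × 0.942024 = 752.94 W/m².
— Configuration B (ϕ=-35.9°):
cos h₀ = −tan(-35.9°) tan(+6.870°) = 0.0872, h₀ = 1.4835 rad.
Bracket: h₀ sin ϕ sin δ + cos ϕ cos δ sin h₀ = 1.4835×-0.58637×0.11962 + 0.81004×0.99282×0.99619 = -0.104055 + 0.801160 = 0.697105.
Q̄ = (S_0/π) × [bracket] = (2511/π) × 0.697105 = 557.18 W/m².
Ratio Q̄_A / Q̄_B = 752.94 / 557.18 = 1.351.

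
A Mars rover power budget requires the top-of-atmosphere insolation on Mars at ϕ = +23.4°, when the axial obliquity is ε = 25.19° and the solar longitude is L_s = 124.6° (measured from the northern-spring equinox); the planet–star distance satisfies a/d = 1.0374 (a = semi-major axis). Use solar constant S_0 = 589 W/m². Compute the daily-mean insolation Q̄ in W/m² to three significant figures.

Q̄ ≈ 220 W/m²

Solar declination: sin δ = sin ε · sin L_s = sin 25.19° × sin 124.6° = 0.35034, so δ = +20.508°.
cos h₀ = −tan(+23.4°) tan(+20.508°) = -0.1619, h₀ = 1.7334 rad.
Bracket: h₀ sin ϕ sin δ + cos ϕ cos δ sin h₀ = 1.7334×0.39715×0.35034 + 0.91775×0.93662×0.98681 = 0.241181 + 0.848245 = 1.089426.
Inverse-square distance factor (a/d)² = 1.0374² = 1.076199.
Q̄ = (S_0/π) × 1.076199 × [bracket] = (589/π) × 1.076199 × 1.089426 = 219.8 W/m².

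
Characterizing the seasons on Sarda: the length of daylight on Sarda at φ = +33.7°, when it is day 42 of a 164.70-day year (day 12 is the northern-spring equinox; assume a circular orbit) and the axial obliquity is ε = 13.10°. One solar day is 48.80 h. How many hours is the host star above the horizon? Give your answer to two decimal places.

26.59 h

Solar longitude: λ_s = 360° × (42 − 12)/164.70 = 65.574°.
sin δ = sin 13.10° × sin 65.574° = 0.20636, so δ = +11.909°.
cos H₀ = −tan φ · tan δ = −tan(+33.7°) × tan(+11.909°) = -0.1407, so H₀ = 1.7119 rad = 98.09°.
Daylight = 2H₀/(2π) × 48.80 h = (1.7119/π) × 48.80 = 26.59 h.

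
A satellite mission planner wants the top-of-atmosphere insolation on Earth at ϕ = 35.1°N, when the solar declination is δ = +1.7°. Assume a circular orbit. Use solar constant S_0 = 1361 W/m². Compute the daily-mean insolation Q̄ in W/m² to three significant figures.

cos h₀ = −tan(+35.1°) tan(+1.700°) = -0.0209, h₀ = 1.5917 rad.
Bracket: h₀ sin ϕ sin δ + cos ϕ cos δ sin h₀ = 1.5917×0.57501×0.02967 + 0.81815×0.99956×0.99978 = 0.027155 + 0.817610 = 0.844765.
Q̄ = (S_0/π) × [bracket] = (1361/π) × 0.844765 = 366.0 W/m².

Q̄ ≈ 366 W/m²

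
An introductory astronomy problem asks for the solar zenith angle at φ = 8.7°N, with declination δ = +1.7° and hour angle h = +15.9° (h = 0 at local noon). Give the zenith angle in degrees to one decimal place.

θ_z = 17.3°

cos θ_z = sin φ sin δ + cos φ cos δ cos h = 0.004487 + 0.950257 = 0.954744.
θ_z = arccos(0.954744) = 17.3°.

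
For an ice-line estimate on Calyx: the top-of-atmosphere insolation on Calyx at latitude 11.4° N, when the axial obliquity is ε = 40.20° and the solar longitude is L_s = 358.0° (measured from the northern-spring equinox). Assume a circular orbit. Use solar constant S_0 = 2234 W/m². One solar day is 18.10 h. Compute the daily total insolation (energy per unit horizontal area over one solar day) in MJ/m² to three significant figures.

45.1 MJ/m²

Solar declination: sin δ = sin ε · sin L_s = sin 40.20° × sin 358.0° = -0.02253, so δ = -1.291°.
cos h₀ = −tan(+11.4°) tan(-1.291°) = 0.0045, h₀ = 1.5663 rad.
Bracket: h₀ sin ϕ sin δ + cos ϕ cos δ sin h₀ = 1.5663×0.19766×-0.02253 + 0.98027×0.99975×0.99999 = -0.006975 + 0.980015 = 0.973040.
Q̄ = (S_0/π) × [bracket] = (2234/π) × 0.973040 = 691.93 W/m².
Daily total = Q̄ × 18.10 h × 3600 s/h = 691.93 × 18.10 × 3600 / 10⁶ = 45.09 MJ/m².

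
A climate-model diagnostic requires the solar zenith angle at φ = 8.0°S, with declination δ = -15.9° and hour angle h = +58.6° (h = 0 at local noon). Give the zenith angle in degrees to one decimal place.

cos θ_z = sin φ sin δ + cos φ cos δ cos h = 0.038128 + 0.496200 = 0.534328.
θ_z = arccos(0.534328) = 57.7°.

θ_z = 57.7°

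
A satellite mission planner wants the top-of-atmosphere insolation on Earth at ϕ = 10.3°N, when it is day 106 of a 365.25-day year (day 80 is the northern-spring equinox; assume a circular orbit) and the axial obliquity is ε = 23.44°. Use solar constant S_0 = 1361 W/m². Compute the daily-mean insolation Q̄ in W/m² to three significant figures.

Solar longitude: L_s = 360° × (106 − 80)/365.25 = 25.626°.
sin δ = sin 23.44° × sin 25.626° = 0.17204, so δ = +9.907°.
cos h₀ = −tan(+10.3°) tan(+9.907°) = -0.0317, h₀ = 1.6025 rad.
Bracket: h₀ sin ϕ sin δ + cos ϕ cos δ sin h₀ = 1.6025×0.17880×0.17204 + 0.98389×0.98509×0.99950 = 0.049294 + 0.968736 = 1.018030.
Q̄ = (S_0/π) × [bracket] = (1361/π) × 1.018030 = 441.0 W/m².

Q̄ ≈ 441 W/m²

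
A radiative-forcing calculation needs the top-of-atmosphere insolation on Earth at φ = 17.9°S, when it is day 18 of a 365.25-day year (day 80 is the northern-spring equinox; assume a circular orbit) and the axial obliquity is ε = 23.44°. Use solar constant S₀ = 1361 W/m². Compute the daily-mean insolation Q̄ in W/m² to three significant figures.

Q̄ ≈ 462 W/m²

Solar longitude: λ_s = 360° × (18 − 80)/365.25 = -61.109°, i.e. -61.109° + 360° = 298.891°.
sin δ = sin 23.44° × sin 298.891° = -0.34828, so δ = -20.382°.
cos H₀ = −tan(-17.9°) tan(-20.382°) = -0.1200, H₀ = 1.6911 rad.
Bracket: H₀ sin φ sin δ + cos φ cos δ sin H₀ = 1.6911×-0.30736×-0.34828 + 0.95159×0.93739×0.99277 = 0.181028 + 0.885562 = 1.066590.
Q̄ = (S₀/π) × [bracket] = (1361/π) × 1.066590 = 462.1 W/m².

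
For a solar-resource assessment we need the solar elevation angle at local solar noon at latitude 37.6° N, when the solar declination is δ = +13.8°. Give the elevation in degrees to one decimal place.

66.2°

At local noon the hour angle is zero, so the zenith angle equals |ϕ − δ| = |+37.6° − (+13.800°)| = 23.800°.
Elevation = 90° − 23.800° = 66.2°.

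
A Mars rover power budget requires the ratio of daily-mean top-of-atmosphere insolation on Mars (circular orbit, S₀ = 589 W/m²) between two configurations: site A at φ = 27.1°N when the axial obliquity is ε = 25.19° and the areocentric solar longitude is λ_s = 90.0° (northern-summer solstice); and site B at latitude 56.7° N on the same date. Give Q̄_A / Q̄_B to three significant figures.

— Configuration A (φ=+27.1°):
sin δ = sin 25.19° × sin 90.0° = 0.42562, so δ = +25.190°.
cos H₀ = −tan(+27.1°) tan(+25.190°) = -0.2407, H₀ = 1.8139 rad.
Bracket: H₀ sin φ sin δ + cos φ cos δ sin H₀ = 1.8139×0.45554×0.42562 + 0.89021×0.90490×0.97060 = 0.351692 + 0.781868 = 1.133560.
Q̄ = (S₀/π) × [bracket] = (589/π) × 1.133560 = 212.52 W/m².
— Configuration B (φ=+56.7°):
cos H₀ = −tan(+56.7°) tan(+25.190°) = -0.7160, H₀ = 2.3689 rad.
Bracket: H₀ sin φ sin δ + cos φ cos δ sin H₀ = 2.3689×0.83581×0.42562 + 0.54902×0.90490×0.69806 = 0.842706 + 0.346802 = 1.189508.
Q̄ = (S₀/π) × [bracket] = (589/π) × 1.189508 = 223.01 W/m².
Ratio Q̄_A / Q̄_B = 212.52 / 223.01 = 0.9530.

Q̄_A / Q̄_B ≈ 0.953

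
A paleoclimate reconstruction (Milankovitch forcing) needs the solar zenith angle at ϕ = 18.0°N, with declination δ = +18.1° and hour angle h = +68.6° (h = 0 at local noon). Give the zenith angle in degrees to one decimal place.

θ_z = 64.8°

cos θ_z = sin ϕ sin δ + cos ϕ cos δ cos h = 0.096004 + 0.329846 = 0.425850.
θ_z = arccos(0.425850) = 64.8°.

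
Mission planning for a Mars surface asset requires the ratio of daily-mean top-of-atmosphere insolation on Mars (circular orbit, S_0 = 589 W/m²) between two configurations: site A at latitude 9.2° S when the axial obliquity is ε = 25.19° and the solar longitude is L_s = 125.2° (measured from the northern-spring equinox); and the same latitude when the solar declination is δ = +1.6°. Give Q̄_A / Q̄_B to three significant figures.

Q̄_A / Q̄_B ≈ 0.857

— Configuration A (ϕ=-9.2°):
Solar declination: sin δ = sin ε · sin L_s = sin 25.19° × sin 125.2° = 0.34779, so δ = +20.352°.
cos h₀ = −tan(-9.2°) tan(+20.352°) = 0.0601, h₀ = 1.5107 rad.
Bracket: h₀ sin ϕ sin δ + cos ϕ cos δ sin h₀ = 1.5107×-0.15988×0.34779 + 0.98714×0.93757×0.99819 = -0.084002 + 0.923838 = 0.839836.
Q̄ = (S_0/π) × [bracket] = (589/π) × 0.839836 = 157.46 W/m².
— Configuration B (ϕ=-9.2°):
cos h₀ = −tan(-9.2°) tan(+1.600°) = 0.0045, h₀ = 1.5663 rad.
Bracket: h₀ sin ϕ sin δ + cos ϕ cos δ sin h₀ = 1.5663×-0.15988×0.02792 + 0.98714×0.99961×0.99999 = -0.006992 + 0.986745 = 0.979753.
Q̄ = (S_0/π) × [bracket] = (589/π) × 0.979753 = 183.69 W/m².
Ratio Q̄_A / Q̄_B = 157.46 / 183.69 = 0.8572.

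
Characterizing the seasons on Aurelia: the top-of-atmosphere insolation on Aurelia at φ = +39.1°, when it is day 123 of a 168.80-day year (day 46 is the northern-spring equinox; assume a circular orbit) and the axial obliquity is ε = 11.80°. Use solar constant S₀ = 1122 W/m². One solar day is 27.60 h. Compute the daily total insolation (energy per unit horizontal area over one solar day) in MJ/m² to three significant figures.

Solar longitude: λ_s = 360° × (123 − 46)/168.80 = 164.218°.
sin δ = sin 11.80° × sin 164.218° = 0.05562, so δ = +3.188°.
cos H₀ = −tan(+39.1°) tan(+3.188°) = -0.0453, H₀ = 1.6161 rad.
Bracket: H₀ sin φ sin δ + cos φ cos δ sin H₀ = 1.6161×0.63068×0.05562 + 0.77605×0.99845×0.99897 = 0.056690 + 0.774049 = 0.830739.
Q̄ = (S₀/π) × [bracket] = (1122/π) × 0.830739 = 296.69 W/m².
Daily total = Q̄ × 27.60 h × 3600 s/h = 296.69 × 27.60 × 3600 / 10⁶ = 29.48 MJ/m².

29.5 MJ/m²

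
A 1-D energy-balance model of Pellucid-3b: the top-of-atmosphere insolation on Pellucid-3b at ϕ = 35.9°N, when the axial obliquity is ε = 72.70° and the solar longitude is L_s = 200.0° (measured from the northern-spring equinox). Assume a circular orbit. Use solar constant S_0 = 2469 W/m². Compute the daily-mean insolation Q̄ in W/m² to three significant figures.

Solar declination: sin δ = sin ε · sin L_s = sin 72.70° × sin 200.0° = -0.32655, so δ = -19.059°.
cos h₀ = −tan(+35.9°) tan(-19.059°) = 0.2501, h₀ = 1.3180 rad.
Bracket: h₀ sin ϕ sin δ + cos ϕ cos δ sin h₀ = 1.3180×0.58637×-0.32655 + 0.81004×0.94518×0.96822 = -0.252369 + 0.741302 = 0.488933.
Q̄ = (S_0/π) × [bracket] = (2469/π) × 0.488933 = 384.3 W/m².

Q̄ ≈ 384 W/m²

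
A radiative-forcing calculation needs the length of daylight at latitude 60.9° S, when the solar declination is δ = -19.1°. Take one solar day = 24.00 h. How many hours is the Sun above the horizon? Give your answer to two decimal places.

cos H₀ = −tan φ · tan δ = −tan(-60.9°) × tan(-19.100°) = -0.6221, so H₀ = 2.2423 rad = 128.47°.
Daylight = 2H₀/(2π) × 24.00 h = (2.2423/π) × 24.00 = 17.13 h.

17.13 h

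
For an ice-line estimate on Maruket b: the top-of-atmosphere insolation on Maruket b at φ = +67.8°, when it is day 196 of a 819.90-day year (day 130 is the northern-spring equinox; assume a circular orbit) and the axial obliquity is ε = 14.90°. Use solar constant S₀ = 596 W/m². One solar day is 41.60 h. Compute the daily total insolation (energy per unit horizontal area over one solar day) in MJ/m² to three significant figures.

16.3 MJ/m²

Solar longitude: λ_s = 360° × (196 − 130)/819.90 = 28.979°.
sin δ = sin 14.90° × sin 28.979° = 0.12458, so δ = +7.156°.
cos H₀ = −tan(+67.8°) tan(+7.156°) = -0.3077, H₀ = 1.8835 rad.
Bracket: H₀ sin φ sin δ + cos φ cos δ sin H₀ = 1.8835×0.92587×0.12458 + 0.37784×0.99221×0.95149 = 0.217252 + 0.356710 = 0.573962.
Q̄ = (S₀/π) × [bracket] = (596/π) × 0.573962 = 108.89 W/m².
Daily total = Q̄ × 41.60 h × 3600 s/h = 108.89 × 41.60 × 3600 / 10⁶ = 16.31 MJ/m².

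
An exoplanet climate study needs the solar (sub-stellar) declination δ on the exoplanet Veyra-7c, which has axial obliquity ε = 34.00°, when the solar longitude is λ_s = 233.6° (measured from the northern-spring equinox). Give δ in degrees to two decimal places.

δ = -26.75°

sin δ = sin ε · sin λ_s = sin 34.00° × sin 233.6° = -0.450091.
δ = arcsin(-0.450091) = -26.75°.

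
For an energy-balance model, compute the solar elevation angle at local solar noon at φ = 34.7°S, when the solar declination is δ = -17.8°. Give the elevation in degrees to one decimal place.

At local noon the hour angle is zero, so the zenith angle equals |φ − δ| = |-34.7° − (-17.800°)| = 16.900°.
Elevation = 90° − 16.900° = 73.1°.

73.1°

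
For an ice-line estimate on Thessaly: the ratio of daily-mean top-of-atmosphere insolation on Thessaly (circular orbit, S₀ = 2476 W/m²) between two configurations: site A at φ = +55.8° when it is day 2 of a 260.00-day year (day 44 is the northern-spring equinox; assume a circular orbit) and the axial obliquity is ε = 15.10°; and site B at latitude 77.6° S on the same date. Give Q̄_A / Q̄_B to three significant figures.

Q̄_A / Q̄_B ≈ 0.429

— Configuration A (φ=+55.8°):
Solar longitude: λ_s = 360° × (2 − 44)/260.00 = -58.154°, i.e. -58.154° + 360° = 301.846°.
sin δ = sin 15.10° × sin 301.846° = -0.22129, so δ = -12.785°.
cos H₀ = −tan(+55.8°) tan(-12.785°) = 0.3339, H₀ = 1.2304 rad.
Bracket: H₀ sin φ sin δ + cos φ cos δ sin H₀ = 1.2304×0.82708×-0.22129 + 0.56208×0.97521×0.94261 = -0.225193 + 0.516688 = 0.291495.
Q̄ = (S₀/π) × [bracket] = (2476/π) × 0.291495 = 229.74 W/m².
— Configuration B (φ=-77.6°):
cos H₀ = −tan(-77.6°) tan(-12.785°) = -1.0321 ≤ −1 ⇒ polar day, H₀ = π.
Bracket: H₀ sin φ sin δ + cos φ cos δ sin H₀ = 3.1416×-0.97667×-0.22129 + 0.21474×0.97521×0.00000 = 0.678986 + 0.000000 = 0.678986.
Q̄ = (S₀/π) × [bracket] = (2476/π) × 0.678986 = 535.13 W/m².
Ratio Q̄_A / Q̄_B = 229.74 / 535.13 = 0.4293.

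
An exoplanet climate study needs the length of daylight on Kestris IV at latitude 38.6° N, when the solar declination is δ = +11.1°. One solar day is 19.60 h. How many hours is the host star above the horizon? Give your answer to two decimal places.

10.78 h

cos H₀ = −tan φ · tan δ = −tan(+38.6°) × tan(+11.100°) = -0.1566, so H₀ = 1.7281 rad = 99.01°.
Daylight = 2H₀/(2π) × 19.60 h = (1.7281/π) × 19.60 = 10.78 h.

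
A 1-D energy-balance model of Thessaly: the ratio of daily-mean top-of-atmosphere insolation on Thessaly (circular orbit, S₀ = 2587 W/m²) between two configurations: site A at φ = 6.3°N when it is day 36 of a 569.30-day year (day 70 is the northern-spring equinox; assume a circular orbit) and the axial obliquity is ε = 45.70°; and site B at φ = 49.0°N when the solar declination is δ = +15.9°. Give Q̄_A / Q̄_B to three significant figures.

— Configuration A (φ=+6.3°):
Solar longitude: λ_s = 360° × (36 − 70)/569.30 = -21.500°, i.e. -21.500° + 360° = 338.500°.
sin δ = sin 45.70° × sin 338.500° = -0.26230, so δ = -15.207°.
cos H₀ = −tan(+6.3°) tan(-15.207°) = 0.0300, H₀ = 1.5408 rad.
Bracket: H₀ sin φ sin δ + cos φ cos δ sin H₀ = 1.5408×0.10973×-0.26230 + 0.99396×0.96499×0.99955 = -0.044348 + 0.958730 = 0.914382.
Q̄ = (S₀/π) × [bracket] = (2587/π) × 0.914382 = 752.96 W/m².
— Configuration B (φ=+49.0°):
cos H₀ = −tan(+49.0°) tan(+15.900°) = -0.3277, H₀ = 1.9047 rad.
Bracket: H₀ sin φ sin δ + cos φ cos δ sin H₀ = 1.9047×0.75471×0.27396 + 0.65606×0.96174×0.94478 = 0.393816 + 0.596118 = 0.989934.
Q̄ = (S₀/π) × [bracket] = (2587/π) × 0.989934 = 815.18 W/m².
Ratio Q̄_A / Q̄_B = 752.96 / 815.18 = 0.9237.

Q̄_A / Q̄_B ≈ 0.924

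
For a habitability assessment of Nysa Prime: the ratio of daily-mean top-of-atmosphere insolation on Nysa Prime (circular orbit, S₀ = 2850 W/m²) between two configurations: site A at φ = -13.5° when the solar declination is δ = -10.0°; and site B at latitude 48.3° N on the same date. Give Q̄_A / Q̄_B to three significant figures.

Q̄_A / Q̄_B ≈ 2.20

— Configuration A (φ=-13.5°):
cos H₀ = −tan(-13.5°) tan(-10.000°) = -0.0423, H₀ = 1.6131 rad.
Bracket: H₀ sin φ sin δ + cos φ cos δ sin H₀ = 1.6131×-0.23345×-0.17365 + 0.97237×0.98481×0.99910 = 0.065393 + 0.956738 = 1.022131.
Q̄ = (S₀/π) × [bracket] = (2850/π) × 1.022131 = 927.26 W/m².
— Configuration B (φ=+48.3°):
cos H₀ = −tan(+48.3°) tan(-10.000°) = 0.1979, H₀ = 1.3716 rad.
Bracket: H₀ sin φ sin δ + cos φ cos δ sin H₀ = 1.3716×0.74664×-0.17365 + 0.66523×0.98481×0.98022 = -0.177833 + 0.642167 = 0.464334.
Q̄ = (S₀/π) × [bracket] = (2850/π) × 0.464334 = 421.24 W/m².
Ratio Q̄_A / Q̄_B = 927.26 / 421.24 = 2.201.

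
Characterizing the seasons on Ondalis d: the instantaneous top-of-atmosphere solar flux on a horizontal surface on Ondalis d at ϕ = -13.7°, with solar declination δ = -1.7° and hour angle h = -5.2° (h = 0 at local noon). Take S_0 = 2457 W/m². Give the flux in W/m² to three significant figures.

2.39e+03 W/m²

cos θ_z = sin ϕ sin δ + cos ϕ cos δ cos h = 0.007026 + 0.967125 = 0.974151.
Flux = S_0 · cos θ_z = 2457 × 0.974151 = 2393 W/m².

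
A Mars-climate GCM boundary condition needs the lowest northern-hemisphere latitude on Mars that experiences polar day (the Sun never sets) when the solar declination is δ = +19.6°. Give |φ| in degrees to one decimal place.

Polar day requires cos H₀ = −tan φ tan δ ≤ −1, i.e. tan φ tan δ ≥ 1.
The boundary is |tan φ| · |tan δ| = 1, so |φ| = 90° − |δ| = 90° − 19.6° = 70.4° in the northern hemisphere.

|φ| = 70.4°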